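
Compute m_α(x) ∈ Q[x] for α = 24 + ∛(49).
m_α(x) = x^3 - 72x^2 + 1728x - 13873

Set β = α - 24 = ∛(49), so β^3 = 49. Then (α - 24)^3 - 49 = 0, i.e. α is a root of g(x) = (x - 24)^3 - 49 = x^3 - 72x^2 + 1728x - 13873. Since g(x) = h(x - 24) where h(x) = x^3 - 49, and h is irreducible over Q (because 49 is not a perfect cube, so h has no rational root, and a monic cubic with no rational root is irreducible), g is also irreducible (irreducibility is preserved under the substitution x → x - 24). Hence m_α(x) = x^3 - 72x^2 + 1728x - 13873.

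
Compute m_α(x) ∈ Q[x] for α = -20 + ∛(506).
m_α(x) = x^3 + 60x^2 + 1200x + 7494

Set β = α + 20 = ∛(506), so β^3 = 506. Then (α + 20)^3 - 506 = 0, i.e. α is a root of g(x) = (x + 20)^3 - 506 = x^3 + 60x^2 + 1200x + 7494. Since g(x) = h(x + 20) where h(x) = x^3 - 506, and h is irreducible over Q (because 506 is not a perfect cube, so h has no rational root, and a monic cubic with no rational root is irreducible), g is also irreducible (irreducibility is preserved under the substitution x → x + 20). Hence m_α(x) = x^3 + 60x^2 + 1200x + 7494.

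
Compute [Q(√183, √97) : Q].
[Q(√183, √97) : Q] = 4

[Q(√183):Q] = 2 (min poly x^2 - 183, irreducible since 183 is squarefree > 1). For the top step, suppose √97 ∈ Q(√183), say √97 = c + d√183 with c, d ∈ Q. Squaring: 97 = c^2 + 183d^2 + 2cd√183. Since √183 ∉ Q this forces 2cd = 0. If d = 0 then √97 = c ∈ Q, contradicting 97 squarefree > 1. If c = 0 then 97 = 183d^2, so 183·97 = (183d)^2 is a perfect square in Q — but 183·97 = 17751 is not a perfect square (since 183 and 97 are distinct squarefree integers). Contradiction. Hence √97 ∉ Q(√183), so x^2 - 97 stays irreducible over Q(√183) and [Q(√183, √97) : Q(√183)] = 2. By the tower law, [Q(√183, √97) : Q] = 2 · 2 = 4.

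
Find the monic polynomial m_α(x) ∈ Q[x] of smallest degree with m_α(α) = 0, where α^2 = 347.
m_α(x) = x^2 - 347

α satisfies α^2 - 347 = 0, so x^2 - 347 annihilates α. Since d = 347 is squarefree and ≠ 1, it is not a perfect square in Q, so x^2 - 347 has no rational root and is therefore irreducible over Q (a degree-2 polynomial over a field is irreducible iff it has no root). Hence m_α(x) = x^2 - 347.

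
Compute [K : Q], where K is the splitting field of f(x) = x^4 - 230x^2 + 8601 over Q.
[K : Q] = 4

Solving the quadratic in x^2: x^2 = (230 ± √(230^2 - 4·8601))/2 = (230 ± √18496)/2 = (230 ± 136)/2, giving x^2 = 183 or x^2 = 47. So f(x) = (x^2 - 183)(x^2 - 47) and the roots of f are ±√183, ±√47. Hence the splitting field is K = Q(√183, √47). Since 183 and 47 are distinct squarefree integers > 1, their product 8601 is not a perfect square, so √47 ∉ Q(√183). By the tower law [K:Q] = [Q(√183,√47):Q(√183)] · [Q(√183):Q] = 2 · 2 = 4.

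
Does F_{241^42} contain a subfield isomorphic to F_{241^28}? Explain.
No: F_{241^28} is not a subfield of F_{241^42}

F_{p^m} embeds in F_{p^n} iff m | n. Here 28 ∤ 42 (since 42 = 1·28 + 14 with remainder 14 ≠ 0), so F_{241^28} is not a subfield of F_{241^42}. Equivalently: if it were, the tower law would give 28 = [F_{241^28}:F_241] dividing [F_{241^42}:F_241] = 42, contradiction.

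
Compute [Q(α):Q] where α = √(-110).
[Q(α):Q] = 2

[Q(α):Q] equals the degree of the minimal polynomial of α. Here α^2 = -110 and x^2 + 110 is irreducible (d = -110 is squarefree, ≠ 1, hence not a square), so deg(m_α) = 2. Thus [Q(α):Q] = 2.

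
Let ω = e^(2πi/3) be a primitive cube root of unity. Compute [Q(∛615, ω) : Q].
[Q(∛615, ω) : Q] = 6

[Q(∛615):Q] = 3 (min poly x^3 - 615, irreducible since 615 is not a perfect cube). [Q(ω):Q] = 2 (min poly x^2 + x + 1). Since Q(∛615) ⊂ R and ω ∉ R, we have ω ∉ Q(∛615), so x^2 + x + 1 remains irreducible over Q(∛615) and [Q(∛615, ω) : Q(∛615)] = 2. By the tower law, [Q(∛615, ω) : Q] = 3 · 2 = 6. (In fact Q(∛615, ω) is the splitting field of x^3 - 615 over Q.)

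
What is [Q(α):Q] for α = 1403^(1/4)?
[Q(α):Q] = 4

α is a root of x^4 - 1403. By Eisenstein's criterion at the prime p = 23 (which divides the constant term 1403 but p^2 = 529 does not, since 1403 is squarefree), x^4 - 1403 is irreducible over Q. Hence [Q(α):Q] = 4.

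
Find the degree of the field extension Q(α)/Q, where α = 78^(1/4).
[Q(α):Q] = 4

α is a root of x^4 - 78. By Eisenstein's criterion at the prime p = 2 (which divides the constant term 78 but p^2 = 4 does not, since 78 is squarefree), x^4 - 78 is irreducible over Q. Hence [Q(α):Q] = 4.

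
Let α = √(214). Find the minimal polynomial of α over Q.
m_α(x) = x^2 - 214

α satisfies α^2 - 214 = 0, so x^2 - 214 annihilates α. Since d = 214 is squarefree and ≠ 1, it is not a perfect square in Q, so x^2 - 214 has no rational root and is therefore irreducible over Q (a degree-2 polynomial over a field is irreducible iff it has no root). Hence m_α(x) = x^2 - 214.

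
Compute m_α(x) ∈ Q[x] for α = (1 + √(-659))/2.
m_α(x) = x^2 - x + 165

From 2α - 1 = √(-659), squaring gives (2α - 1)^2 = -659, i.e. 4α^2 - 4α + 1 = -659, so α^2 - α + (1 + 659)/4 = 0. Since -659 ≡ 1 (mod 4), (1 + 659)/4 = 165 ∈ Z. The polynomial x^2 - x + 165 has discriminant 1 - 4·(165) = -659, which is not a perfect square in Q (d = -659 is squarefree and ≠ 1), so x^2 - x + 165 is irreducible over Q. It is the minimal polynomial of α.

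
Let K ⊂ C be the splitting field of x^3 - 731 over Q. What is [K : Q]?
[K : Q] = 6

The roots of x^3 - 731 are ∛731, ω∛731, ω^2∛731 where ω = e^(2πi/3) is a primitive cube root of unity, so K = Q(∛731, ω). Now [Q(∛731):Q] = 3 (since 731 is not a perfect cube, x^3 - 731 is irreducible) and [Q(ω):Q] = 2. Both 2 and 3 divide [K:Q], and [K:Q] ≤ 3·2 = 6, so [K:Q] = 6. (Equivalently: Q(∛731) ⊂ R but ω ∉ R, so [K : Q(∛731)] = 2.)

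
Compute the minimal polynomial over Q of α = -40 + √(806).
m_α(x) = x^2 + 80x + 794

From α + 40 = √(806), squaring gives (α + 40)^2 = 806, i.e. α^2 + 80α + 1600 = 806, so α^2 + 80α + 794 = 0. The discriminant of x^2 + 80x + 794 is (80)^2 - 4·(794) = 6400 - 3176 = 3224, and 4·(806) is not a perfect square in Q since 806 is squarefree and ≠ 1. Hence x^2 + 80x + 794 is irreducible over Q and is the minimal polynomial of α.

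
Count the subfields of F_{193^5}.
F_{193^5} has 2 subfields

The subfields of F_{p^n} are exactly the fields F_{p^d} for d | n (each is the fixed field of the unique index-d subgroup of Gal(F_{p^n}/F_p) ≅ Z/nZ). The divisors of n = 5 are {1, 5}, giving 2 subfields: F_{193^1}, F_{193^5}.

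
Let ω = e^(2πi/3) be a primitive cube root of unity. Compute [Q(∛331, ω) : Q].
[Q(∛331, ω) : Q] = 6

[Q(∛331):Q] = 3 (min poly x^3 - 331, irreducible since 331 is not a perfect cube). [Q(ω):Q] = 2 (min poly x^2 + x + 1). Since Q(∛331) ⊂ R and ω ∉ R, we have ω ∉ Q(∛331), so x^2 + x + 1 remains irreducible over Q(∛331) and [Q(∛331, ω) : Q(∛331)] = 2. By the tower law, [Q(∛331, ω) : Q] = 3 · 2 = 6. (In fact Q(∛331, ω) is the splitting field of x^3 - 331 over Q.)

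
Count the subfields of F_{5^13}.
F_{5^13} has 2 subfields

The subfields of F_{p^n} are exactly the fields F_{p^d} for d | n (each is the fixed field of the unique index-d subgroup of Gal(F_{p^n}/F_p) ≅ Z/nZ). The divisors of n = 13 are {1, 13}, giving 2 subfields: F_{5^1}, F_{5^13}.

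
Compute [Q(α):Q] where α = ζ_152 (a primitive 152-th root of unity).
[Q(α):Q] = 72

The minimal polynomial of ζ_152 over Q is the 152-th cyclotomic polynomial Φ_152(x), which is irreducible over Q and has degree φ(152) = 72. Hence [Q(α):Q] = φ(152) = 72.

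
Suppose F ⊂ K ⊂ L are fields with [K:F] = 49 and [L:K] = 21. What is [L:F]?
[L:F] = 1029

The tower law says that for any tower of field extensions F ⊂ K ⊂ L with finite degrees, [L:F] = [L:K] · [K:F]. Here this gives [L:F] = 21 · 49 = 1029.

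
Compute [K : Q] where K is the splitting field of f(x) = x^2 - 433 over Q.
[K : Q] = 2

f(x) = x^2 - 433 factors as (x - √433)(x + √433). The splitting field is K = Q(√433). Since 433 is squarefree and > 1, it is not a perfect square, so x^2 - 433 is irreducible over Q and [Q(√433) : Q] = 2. Hence [K : Q] = 2.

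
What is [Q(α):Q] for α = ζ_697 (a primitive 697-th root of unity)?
[Q(α):Q] = 640

The minimal polynomial of ζ_697 over Q is the 697-th cyclotomic polynomial Φ_697(x), which is irreducible over Q and has degree φ(697) = 640. Hence [Q(α):Q] = φ(697) = 640.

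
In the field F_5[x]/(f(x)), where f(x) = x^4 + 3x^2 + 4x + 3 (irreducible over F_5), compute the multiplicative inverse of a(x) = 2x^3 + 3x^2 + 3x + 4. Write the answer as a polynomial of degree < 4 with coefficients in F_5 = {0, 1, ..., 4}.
a(x)^(-1) ≡ 3x^3 + 4x^2 + x + 4 (mod f(x))

Since f is irreducible over F_5, F_5[x]/(f) is a field and a(x) ≠ 0 has an inverse. Apply the extended Euclidean algorithm to f(x) and a(x) in F_5[x]: f(x) = (3x + 3)·a(x) + (3x + 1);  a(x) = (4x^2 + 3x)·(3x + 1) + (4). The last nonzero remainder is the constant 4 = gcd(f, a) in F_5. Back-substituting through the division chain expresses 4 = s(x)·a(x) + t(x)·f(x) with s(x) ≡ 2x^3 + x^2 + 4x + 1 (mod f), so (2x^3 + x^2 + 4x + 1)·a(x) ≡ 4 (mod f). Multiplying by 4^(-1) ≡ 4 in F_5 gives a(x)^(-1) ≡ 4·(2x^3 + x^2 + 4x + 1) ≡ 3x^3 + 4x^2 + x + 4 (mod f). Check: (2x^3 + 3x^2 + 3x + 4)·(3x^3 + 4x^2 + x + 4) = x^6 + 2x^5 + 3x^4 + x^2 + x + 1 ≡ 1 (mod x^4 + 3x^2 + 4x + 3).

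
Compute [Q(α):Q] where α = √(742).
[Q(α):Q] = 2

[Q(α):Q] equals the degree of the minimal polynomial of α. Here α^2 = 742 and x^2 - 742 is irreducible (d = 742 is squarefree, ≠ 1, hence not a square), so deg(m_α) = 2. Thus [Q(α):Q] = 2.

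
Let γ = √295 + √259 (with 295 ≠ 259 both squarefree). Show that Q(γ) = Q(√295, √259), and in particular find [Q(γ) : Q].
[Q(γ) : Q] = 4 (equivalently, Q(γ) = Q(√295, √259))

Obviously Q(γ) ⊆ Q(√295, √259), and [Q(√295, √259):Q] = 4 (since 295, 259 are distinct squarefree integers > 1 with 76405 not a perfect square). To show equality we compute the minimal polynomial of γ. From γ = √295 + √259: γ^2 = 295 + 2√(76405) + 259 = 554 + 2√(76405), so γ^2 - 554 = 2√(76405); squaring, (γ^2 - 554)^2 = 4·76405, i.e. γ^4 - 1108γ^2 + 306916 - 305620 = 0, i.e. γ^4 - 1108γ^2 + 1296 = 0. So γ is a root of x^4 - 1108x^2 + 1296. This polynomial is irreducible over Q: it has no rational root (each ±√295 ± √259 is irrational), and any factorization into two quadratics over Q would force √(76405) ∈ Q (pairing opposite roots) or √295, √259 ∈ Q (other pairings), all impossible. Hence [Q(γ):Q] = 4 = [Q(√295, √259):Q], so Q(γ) = Q(√295, √259).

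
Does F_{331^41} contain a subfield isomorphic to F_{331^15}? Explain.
No: F_{331^15} is not a subfield of F_{331^41}

F_{p^m} embeds in F_{p^n} iff m | n. Here 15 ∤ 41 (since 41 = 2·15 + 11 with remainder 11 ≠ 0), so F_{331^15} is not a subfield of F_{331^41}. Equivalently: if it were, the tower law would give 15 = [F_{331^15}:F_331] dividing [F_{331^41}:F_331] = 41, contradiction.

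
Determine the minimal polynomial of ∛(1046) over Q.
m_α(x) = x^3 - 1046

α satisfies α^3 = 1046, so x^3 - 1046 annihilates α. By the rational root test, a rational root p/q (in lowest terms) of x^3 - 1046 would satisfy p^3 = 1046 q^3, forcing q = 1 and p^3 = 1046; but 1046 is not a perfect cube, contradiction. A monic cubic over Q with no rational root is irreducible (any nontrivial factorization would include a linear factor). Hence x^3 - 1046 is the minimal polynomial of α, and in particular [Q(α):Q] = 3.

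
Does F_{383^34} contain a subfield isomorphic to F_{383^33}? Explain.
No: F_{383^33} is not a subfield of F_{383^34}

F_{p^m} embeds in F_{p^n} iff m | n. Here 33 ∤ 34 (since 34 = 1·33 + 1 with remainder 1 ≠ 0), so F_{383^33} is not a subfield of F_{383^34}. Equivalently: if it were, the tower law would give 33 = [F_{383^33}:F_383] dividing [F_{383^34}:F_383] = 34, contradiction.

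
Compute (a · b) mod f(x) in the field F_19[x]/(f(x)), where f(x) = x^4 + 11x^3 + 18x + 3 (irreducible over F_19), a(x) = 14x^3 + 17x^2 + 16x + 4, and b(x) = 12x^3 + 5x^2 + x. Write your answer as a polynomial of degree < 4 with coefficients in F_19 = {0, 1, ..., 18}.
a · b ≡ 2x^3 + 10x^2 + 6x + 5 (mod f(x))

Multiply in F_19[x]: a(x)·b(x) = (14x^3 + 17x^2 + 16x + 4)·(12x^3 + 5x^2 + x) = 16x^6 + 8x^5 + 6x^4 + 12x^3 + 17x^2 + 4x. This has degree ≥ 4, so divide by f(x) over F_19: 16x^6 + 8x^5 + 6x^4 + 12x^3 + 17x^2 + 4x = (16x^2 + 3x + 11)·(x^4 + 11x^3 + 18x + 3) + (2x^3 + 10x^2 + 6x + 5). Hence a·b ≡ 2x^3 + 10x^2 + 6x + 5 (mod f). (F_19[x]/(f) is a field with 19^4 = 130321 elements since f is irreducible of degree 4.)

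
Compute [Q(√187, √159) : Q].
[Q(√187, √159) : Q] = 4

[Q(√187):Q] = 2 (min poly x^2 - 187, irreducible since 187 is squarefree > 1). For the top step, suppose √159 ∈ Q(√187), say √159 = c + d√187 with c, d ∈ Q. Squaring: 159 = c^2 + 187d^2 + 2cd√187. Since √187 ∉ Q this forces 2cd = 0. If d = 0 then √159 = c ∈ Q, contradicting 159 squarefree > 1. If c = 0 then 159 = 187d^2, so 187·159 = (187d)^2 is a perfect square in Q — but 187·159 = 29733 is not a perfect square (since 187 and 159 are distinct squarefree integers). Contradiction. Hence √159 ∉ Q(√187), so x^2 - 159 stays irreducible over Q(√187) and [Q(√187, √159) : Q(√187)] = 2. By the tower law, [Q(√187, √159) : Q] = 2 · 2 = 4.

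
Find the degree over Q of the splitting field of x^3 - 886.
[K : Q] = 6

The roots of x^3 - 886 are ∛886, ω∛886, ω^2∛886 where ω = e^(2πi/3) is a primitive cube root of unity, so K = Q(∛886, ω). Now [Q(∛886):Q] = 3 (since 886 is not a perfect cube, x^3 - 886 is irreducible) and [Q(ω):Q] = 2. Both 2 and 3 divide [K:Q], and [K:Q] ≤ 3·2 = 6, so [K:Q] = 6. (Equivalently: Q(∛886) ⊂ R but ω ∉ R, so [K : Q(∛886)] = 2.)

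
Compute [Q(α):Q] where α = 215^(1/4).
[Q(α):Q] = 4

α is a root of x^4 - 215. By Eisenstein's criterion at the prime p = 5 (which divides the constant term 215 but p^2 = 25 does not, since 215 is squarefree), x^4 - 215 is irreducible over Q. Hence [Q(α):Q] = 4.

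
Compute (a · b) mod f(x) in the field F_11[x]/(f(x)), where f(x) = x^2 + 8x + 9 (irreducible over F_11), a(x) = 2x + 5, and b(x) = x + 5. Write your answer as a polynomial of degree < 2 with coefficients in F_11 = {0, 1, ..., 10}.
a · b ≡ 10x + 7 (mod f(x))

Multiply in F_11[x]: a(x)·b(x) = (2x + 5)·(x + 5) = 2x^2 + 4x + 3. This has degree ≥ 2, so divide by f(x) over F_11: 2x^2 + 4x + 3 = (2)·(x^2 + 8x + 9) + (10x + 7). Hence a·b ≡ 10x + 7 (mod f). (F_11[x]/(f) is a field with 11^2 = 121 elements since f is irreducible of degree 2.)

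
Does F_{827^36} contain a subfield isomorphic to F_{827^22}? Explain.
No: F_{827^22} is not a subfield of F_{827^36}

F_{p^m} embeds in F_{p^n} iff m | n. Here 22 ∤ 36 (since 36 = 1·22 + 14 with remainder 14 ≠ 0), so F_{827^22} is not a subfield of F_{827^36}. Equivalently: if it were, the tower law would give 22 = [F_{827^22}:F_827] dividing [F_{827^36}:F_827] = 36, contradiction.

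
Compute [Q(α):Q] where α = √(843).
[Q(α):Q] = 2

[Q(α):Q] equals the degree of the minimal polynomial of α. Here α^2 = 843 and x^2 - 843 is irreducible (d = 843 is squarefree, ≠ 1, hence not a square), so deg(m_α) = 2. Thus [Q(α):Q] = 2.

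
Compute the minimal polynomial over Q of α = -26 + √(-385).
m_α(x) = x^2 + 52x + 1061

From α + 26 = √(-385), squaring gives (α + 26)^2 = -385, i.e. α^2 + 52α + 676 = -385, so α^2 + 52α + 1061 = 0. The discriminant of x^2 + 52x + 1061 is (52)^2 - 4·(1061) = 2704 - 4244 = -1540, and 4·(-385) is not a perfect square in Q since -385 is squarefree and ≠ 1. Hence x^2 + 52x + 1061 is irreducible over Q and is the minimal polynomial of α.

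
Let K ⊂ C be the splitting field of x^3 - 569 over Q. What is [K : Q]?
[K : Q] = 6

The roots of x^3 - 569 are ∛569, ω∛569, ω^2∛569 where ω = e^(2πi/3) is a primitive cube root of unity, so K = Q(∛569, ω). Now [Q(∛569):Q] = 3 (since 569 is not a perfect cube, x^3 - 569 is irreducible) and [Q(ω):Q] = 2. Both 2 and 3 divide [K:Q], and [K:Q] ≤ 3·2 = 6, so [K:Q] = 6. (Equivalently: Q(∛569) ⊂ R but ω ∉ R, so [K : Q(∛569)] = 2.)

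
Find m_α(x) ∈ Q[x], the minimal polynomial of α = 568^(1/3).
m_α(x) = x^3 - 568

α satisfies α^3 = 568, so x^3 - 568 annihilates α. By the rational root test, a rational root p/q (in lowest terms) of x^3 - 568 would satisfy p^3 = 568 q^3, forcing q = 1 and p^3 = 568; but 568 is not a perfect cube, contradiction. A monic cubic over Q with no rational root is irreducible (any nontrivial factorization would include a linear factor). Hence x^3 - 568 is the minimal polynomial of α, and in particular [Q(α):Q] = 3.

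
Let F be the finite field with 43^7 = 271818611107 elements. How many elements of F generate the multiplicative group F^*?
There are φ(271818611106) = 77648669280 primitive elements

F_q^* is cyclic of order q - 1 = 271818611106. A cyclic group of order m has exactly φ(m) generators. Here m = 271818611106 = 2 · 3 · 7^2 · 5839 · 158341, so the number of primitive elements is φ(271818611106) = 77648669280.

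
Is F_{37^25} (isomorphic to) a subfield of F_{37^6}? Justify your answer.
No: F_{37^25} is not a subfield of F_{37^6}

F_{p^m} embeds in F_{p^n} iff m | n. Here 25 ∤ 6 (since 6 = 0·25 + 6 with remainder 6 ≠ 0), so F_{37^25} is not a subfield of F_{37^6}. Equivalently: if it were, the tower law would give 25 = [F_{37^25}:F_37] dividing [F_{37^6}:F_37] = 6, contradiction.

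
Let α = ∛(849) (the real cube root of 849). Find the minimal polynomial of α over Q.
m_α(x) = x^3 - 849

α satisfies α^3 = 849, so x^3 - 849 annihilates α. By the rational root test, a rational root p/q (in lowest terms) of x^3 - 849 would satisfy p^3 = 849 q^3, forcing q = 1 and p^3 = 849; but 849 is not a perfect cube, contradiction. A monic cubic over Q with no rational root is irreducible (any nontrivial factorization would include a linear factor). Hence x^3 - 849 is the minimal polynomial of α, and in particular [Q(α):Q] = 3.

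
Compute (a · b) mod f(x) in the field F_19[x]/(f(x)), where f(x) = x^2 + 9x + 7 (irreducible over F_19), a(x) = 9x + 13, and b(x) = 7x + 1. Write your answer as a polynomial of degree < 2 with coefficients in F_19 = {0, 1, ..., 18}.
a · b ≡ 8x + 9 (mod f(x))

Multiply in F_19[x]: a(x)·b(x) = (9x + 13)·(7x + 1) = 6x^2 + 5x + 13. This has degree ≥ 2, so divide by f(x) over F_19: 6x^2 + 5x + 13 = (6)·(x^2 + 9x + 7) + (8x + 9). Hence a·b ≡ 8x + 9 (mod f). (F_19[x]/(f) is a field with 19^2 = 361 elements since f is irreducible of degree 2.)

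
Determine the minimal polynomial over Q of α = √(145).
m_α(x) = x^2 - 145

α satisfies α^2 - 145 = 0, so x^2 - 145 annihilates α. Since d = 145 is squarefree and ≠ 1, it is not a perfect square in Q, so x^2 - 145 has no rational root and is therefore irreducible over Q (a degree-2 polynomial over a field is irreducible iff it has no root). Hence m_α(x) = x^2 - 145.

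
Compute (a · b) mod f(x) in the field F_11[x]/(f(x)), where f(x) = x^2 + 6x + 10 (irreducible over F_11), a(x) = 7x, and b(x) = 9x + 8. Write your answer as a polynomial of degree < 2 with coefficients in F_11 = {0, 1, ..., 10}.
a · b ≡ 8x + 8 (mod f(x))

Multiply in F_11[x]: a(x)·b(x) = (7x)·(9x + 8) = 8x^2 + x. This has degree ≥ 2, so divide by f(x) over F_11: 8x^2 + x = (8)·(x^2 + 6x + 10) + (8x + 8). Hence a·b ≡ 8x + 8 (mod f). (F_11[x]/(f) is a field with 11^2 = 121 elements since f is irreducible of degree 2.)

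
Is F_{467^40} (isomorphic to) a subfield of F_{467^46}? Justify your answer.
No: F_{467^40} is not a subfield of F_{467^46}

F_{p^m} embeds in F_{p^n} iff m | n. Here 40 ∤ 46 (since 46 = 1·40 + 6 with remainder 6 ≠ 0), so F_{467^40} is not a subfield of F_{467^46}. Equivalently: if it were, the tower law would give 40 = [F_{467^40}:F_467] dividing [F_{467^46}:F_467] = 46, contradiction.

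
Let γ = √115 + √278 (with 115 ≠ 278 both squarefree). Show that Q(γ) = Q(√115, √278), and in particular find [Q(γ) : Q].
[Q(γ) : Q] = 4 (equivalently, Q(γ) = Q(√115, √278))

Obviously Q(γ) ⊆ Q(√115, √278), and [Q(√115, √278):Q] = 4 (since 115, 278 are distinct squarefree integers > 1 with 31970 not a perfect square). To show equality we compute the minimal polynomial of γ. From γ = √115 + √278: γ^2 = 115 + 2√(31970) + 278 = 393 + 2√(31970), so γ^2 - 393 = 2√(31970); squaring, (γ^2 - 393)^2 = 4·31970, i.e. γ^4 - 786γ^2 + 154449 - 127880 = 0, i.e. γ^4 - 786γ^2 + 26569 = 0. So γ is a root of x^4 - 786x^2 + 26569. This polynomial is irreducible over Q: it has no rational root (each ±√115 ± √278 is irrational), and any factorization into two quadratics over Q would force √(31970) ∈ Q (pairing opposite roots) or √115, √278 ∈ Q (other pairings), all impossible. Hence [Q(γ):Q] = 4 = [Q(√115, √278):Q], so Q(γ) = Q(√115, √278).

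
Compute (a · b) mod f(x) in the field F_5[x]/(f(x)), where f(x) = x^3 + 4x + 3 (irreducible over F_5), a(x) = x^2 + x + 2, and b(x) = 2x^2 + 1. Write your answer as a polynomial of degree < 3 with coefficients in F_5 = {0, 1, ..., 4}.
a · b ≡ 2x^2 + 2x + 1 (mod f(x))

Multiply in F_5[x]: a(x)·b(x) = (x^2 + x + 2)·(2x^2 + 1) = 2x^4 + 2x^3 + x + 2. This has degree ≥ 3, so divide by f(x) over F_5: 2x^4 + 2x^3 + x + 2 = (2x + 2)·(x^3 + 4x + 3) + (2x^2 + 2x + 1). Hence a·b ≡ 2x^2 + 2x + 1 (mod f). (F_5[x]/(f) is a field with 5^3 = 125 elements since f is irreducible of degree 3.)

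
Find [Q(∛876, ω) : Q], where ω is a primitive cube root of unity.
[Q(∛876, ω) : Q] = 6

[Q(∛876):Q] = 3 (min poly x^3 - 876, irreducible since 876 is not a perfect cube). [Q(ω):Q] = 2 (min poly x^2 + x + 1). Since Q(∛876) ⊂ R and ω ∉ R, we have ω ∉ Q(∛876), so x^2 + x + 1 remains irreducible over Q(∛876) and [Q(∛876, ω) : Q(∛876)] = 2. By the tower law, [Q(∛876, ω) : Q] = 3 · 2 = 6. (In fact Q(∛876, ω) is the splitting field of x^3 - 876 over Q.)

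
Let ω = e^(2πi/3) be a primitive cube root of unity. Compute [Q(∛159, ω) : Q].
[Q(∛159, ω) : Q] = 6

[Q(∛159):Q] = 3 (min poly x^3 - 159, irreducible since 159 is not a perfect cube). [Q(ω):Q] = 2 (min poly x^2 + x + 1). Since Q(∛159) ⊂ R and ω ∉ R, we have ω ∉ Q(∛159), so x^2 + x + 1 remains irreducible over Q(∛159) and [Q(∛159, ω) : Q(∛159)] = 2. By the tower law, [Q(∛159, ω) : Q] = 3 · 2 = 6. (In fact Q(∛159, ω) is the splitting field of x^3 - 159 over Q.)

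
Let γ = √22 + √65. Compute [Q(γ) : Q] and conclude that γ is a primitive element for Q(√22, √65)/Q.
[Q(γ) : Q] = 4 (equivalently, Q(γ) = Q(√22, √65))

Obviously Q(γ) ⊆ Q(√22, √65), and [Q(√22, √65):Q] = 4 (since 22, 65 are distinct squarefree integers > 1 with 1430 not a perfect square). To show equality we compute the minimal polynomial of γ. From γ = √22 + √65: γ^2 = 22 + 2√(1430) + 65 = 87 + 2√(1430), so γ^2 - 87 = 2√(1430); squaring, (γ^2 - 87)^2 = 4·1430, i.e. γ^4 - 174γ^2 + 7569 - 5720 = 0, i.e. γ^4 - 174γ^2 + 1849 = 0. So γ is a root of x^4 - 174x^2 + 1849. This polynomial is irreducible over Q: it has no rational root (each ±√22 ± √65 is irrational), and any factorization into two quadratics over Q would force √(1430) ∈ Q (pairing opposite roots) or √22, √65 ∈ Q (other pairings), all impossible. Hence [Q(γ):Q] = 4 = [Q(√22, √65):Q], so Q(γ) = Q(√22, √65).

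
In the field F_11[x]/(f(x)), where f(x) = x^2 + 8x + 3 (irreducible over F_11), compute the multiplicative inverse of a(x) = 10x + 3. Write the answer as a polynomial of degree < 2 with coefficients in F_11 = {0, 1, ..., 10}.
a(x)^(-1) ≡ 4x (mod f(x))

Since f is irreducible over F_11, F_11[x]/(f) is a field and a(x) ≠ 0 has an inverse. Apply the extended Euclidean algorithm to f(x) and a(x) in F_11[x]: f(x) = (10x)·a(x) + (3). The last nonzero remainder is the constant 3 = gcd(f, a) in F_11. Back-substituting through the division chain expresses 3 = s(x)·a(x) + t(x)·f(x) with s(x) ≡ x (mod f), so (x)·a(x) ≡ 3 (mod f). Multiplying by 3^(-1) ≡ 4 in F_11 gives a(x)^(-1) ≡ 4·(x) ≡ 4x (mod f). Check: (10x + 3)·(4x) = 7x^2 + x ≡ 1 (mod x^2 + 8x + 3).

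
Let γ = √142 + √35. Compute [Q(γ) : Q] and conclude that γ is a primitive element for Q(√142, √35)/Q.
[Q(γ) : Q] = 4 (equivalently, Q(γ) = Q(√142, √35))

Obviously Q(γ) ⊆ Q(√142, √35), and [Q(√142, √35):Q] = 4 (since 142, 35 are distinct squarefree integers > 1 with 4970 not a perfect square). To show equality we compute the minimal polynomial of γ. From γ = √142 + √35: γ^2 = 142 + 2√(4970) + 35 = 177 + 2√(4970), so γ^2 - 177 = 2√(4970); squaring, (γ^2 - 177)^2 = 4·4970, i.e. γ^4 - 354γ^2 + 31329 - 19880 = 0, i.e. γ^4 - 354γ^2 + 11449 = 0. So γ is a root of x^4 - 354x^2 + 11449. This polynomial is irreducible over Q: it has no rational root (each ±√142 ± √35 is irrational), and any factorization into two quadratics over Q would force √(4970) ∈ Q (pairing opposite roots) or √142, √35 ∈ Q (other pairings), all impossible. Hence [Q(γ):Q] = 4 = [Q(√142, √35):Q], so Q(γ) = Q(√142, √35).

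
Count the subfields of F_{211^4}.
F_{211^4} has 3 subfields

The subfields of F_{p^n} are exactly the fields F_{p^d} for d | n (each is the fixed field of the unique index-d subgroup of Gal(F_{p^n}/F_p) ≅ Z/nZ). The divisors of n = 4 are {1, 2, 4}, giving 3 subfields: F_{211^1}, F_{211^2}, F_{211^4}.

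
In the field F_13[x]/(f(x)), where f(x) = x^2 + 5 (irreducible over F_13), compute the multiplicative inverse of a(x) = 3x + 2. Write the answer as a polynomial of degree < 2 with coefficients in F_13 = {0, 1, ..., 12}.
a(x)^(-1) ≡ x + 8 (mod f(x))

Since f is irreducible over F_13, F_13[x]/(f) is a field and a(x) ≠ 0 has an inverse. Apply the extended Euclidean algorithm to f(x) and a(x) in F_13[x]: f(x) = (9x + 7)·a(x) + (4). The last nonzero remainder is the constant 4 = gcd(f, a) in F_13. Back-substituting through the division chain expresses 4 = s(x)·a(x) + t(x)·f(x) with s(x) ≡ 4x + 6 (mod f), so (4x + 6)·a(x) ≡ 4 (mod f). Multiplying by 4^(-1) ≡ 10 in F_13 gives a(x)^(-1) ≡ 10·(4x + 6) ≡ x + 8 (mod f). Check: (3x + 2)·(x + 8) = 3x^2 + 3 ≡ 1 (mod x^2 + 5).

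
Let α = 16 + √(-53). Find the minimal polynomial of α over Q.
m_α(x) = x^2 - 32x + 309

From α - 16 = √(-53), squaring gives (α - 16)^2 = -53, i.e. α^2 - 32α + 256 = -53, so α^2 - 32α + 309 = 0. The discriminant of x^2 - 32x + 309 is (-32)^2 - 4·(309) = 1024 - 1236 = -212, and 4·(-53) is not a perfect square in Q since -53 is squarefree and ≠ 1. Hence x^2 - 32x + 309 is irreducible over Q and is the minimal polynomial of α.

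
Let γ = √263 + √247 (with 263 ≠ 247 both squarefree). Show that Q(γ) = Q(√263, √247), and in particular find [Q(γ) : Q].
[Q(γ) : Q] = 4 (equivalently, Q(γ) = Q(√263, √247))

Obviously Q(γ) ⊆ Q(√263, √247), and [Q(√263, √247):Q] = 4 (since 263, 247 are distinct squarefree integers > 1 with 64961 not a perfect square). To show equality we compute the minimal polynomial of γ. From γ = √263 + √247: γ^2 = 263 + 2√(64961) + 247 = 510 + 2√(64961), so γ^2 - 510 = 2√(64961); squaring, (γ^2 - 510)^2 = 4·64961, i.e. γ^4 - 1020γ^2 + 260100 - 259844 = 0, i.e. γ^4 - 1020γ^2 + 256 = 0. So γ is a root of x^4 - 1020x^2 + 256. This polynomial is irreducible over Q: it has no rational root (each ±√263 ± √247 is irrational), and any factorization into two quadratics over Q would force √(64961) ∈ Q (pairing opposite roots) or √263, √247 ∈ Q (other pairings), all impossible. Hence [Q(γ):Q] = 4 = [Q(√263, √247):Q], so Q(γ) = Q(√263, √247).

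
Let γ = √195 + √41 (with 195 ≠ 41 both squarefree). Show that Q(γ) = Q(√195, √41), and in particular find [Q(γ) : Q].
[Q(γ) : Q] = 4 (equivalently, Q(γ) = Q(√195, √41))

Obviously Q(γ) ⊆ Q(√195, √41), and [Q(√195, √41):Q] = 4 (since 195, 41 are distinct squarefree integers > 1 with 7995 not a perfect square). To show equality we compute the minimal polynomial of γ. From γ = √195 + √41: γ^2 = 195 + 2√(7995) + 41 = 236 + 2√(7995), so γ^2 - 236 = 2√(7995); squaring, (γ^2 - 236)^2 = 4·7995, i.e. γ^4 - 472γ^2 + 55696 - 31980 = 0, i.e. γ^4 - 472γ^2 + 23716 = 0. So γ is a root of x^4 - 472x^2 + 23716. This polynomial is irreducible over Q: it has no rational root (each ±√195 ± √41 is irrational), and any factorization into two quadratics over Q would force √(7995) ∈ Q (pairing opposite roots) or √195, √41 ∈ Q (other pairings), all impossible. Hence [Q(γ):Q] = 4 = [Q(√195, √41):Q], so Q(γ) = Q(√195, √41).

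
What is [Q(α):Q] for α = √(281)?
[Q(α):Q] = 2

[Q(α):Q] equals the degree of the minimal polynomial of α. Here α^2 = 281 and x^2 - 281 is irreducible (d = 281 is squarefree, ≠ 1, hence not a square), so deg(m_α) = 2. Thus [Q(α):Q] = 2.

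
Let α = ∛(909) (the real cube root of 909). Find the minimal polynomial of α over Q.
m_α(x) = x^3 - 909

α satisfies α^3 = 909, so x^3 - 909 annihilates α. By the rational root test, a rational root p/q (in lowest terms) of x^3 - 909 would satisfy p^3 = 909 q^3, forcing q = 1 and p^3 = 909; but 909 is not a perfect cube, contradiction. A monic cubic over Q with no rational root is irreducible (any nontrivial factorization would include a linear factor). Hence x^3 - 909 is the minimal polynomial of α, and in particular [Q(α):Q] = 3.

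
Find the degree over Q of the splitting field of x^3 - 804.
[K : Q] = 6

The roots of x^3 - 804 are ∛804, ω∛804, ω^2∛804 where ω = e^(2πi/3) is a primitive cube root of unity, so K = Q(∛804, ω). Now [Q(∛804):Q] = 3 (since 804 is not a perfect cube, x^3 - 804 is irreducible) and [Q(ω):Q] = 2. Both 2 and 3 divide [K:Q], and [K:Q] ≤ 3·2 = 6, so [K:Q] = 6. (Equivalently: Q(∛804) ⊂ R but ω ∉ R, so [K : Q(∛804)] = 2.)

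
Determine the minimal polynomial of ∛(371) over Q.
m_α(x) = x^3 - 371

α satisfies α^3 = 371, so x^3 - 371 annihilates α. By the rational root test, a rational root p/q (in lowest terms) of x^3 - 371 would satisfy p^3 = 371 q^3, forcing q = 1 and p^3 = 371; but 371 is not a perfect cube, contradiction. A monic cubic over Q with no rational root is irreducible (any nontrivial factorization would include a linear factor). Hence x^3 - 371 is the minimal polynomial of α, and in particular [Q(α):Q] = 3.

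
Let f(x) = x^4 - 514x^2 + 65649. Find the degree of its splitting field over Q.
[K : Q] = 4

Solving the quadratic in x^2: x^2 = (514 ± √(514^2 - 4·65649))/2 = (514 ± √1600)/2 = (514 ± 40)/2, giving x^2 = 237 or x^2 = 277. So f(x) = (x^2 - 237)(x^2 - 277) and the roots of f are ±√237, ±√277. Hence the splitting field is K = Q(√237, √277). Since 237 and 277 are distinct squarefree integers > 1, their product 65649 is not a perfect square, so √277 ∉ Q(√237). By the tower law [K:Q] = [Q(√237,√277):Q(√237)] · [Q(√237):Q] = 2 · 2 = 4.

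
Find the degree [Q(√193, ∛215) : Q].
[Q(√193, ∛215) : Q] = 6

Let L = Q(√193, ∛215). Since Q(√193) ⊂ L and [Q(√193):Q] = 2, the tower law gives 2 | [L:Q]. Likewise Q(∛215) ⊂ L with [Q(∛215):Q] = 3 (because 215 is not a perfect cube), so 3 | [L:Q]. As gcd(2,3) = 1, [L:Q] is divisible by 6. Conversely L is generated over Q by √193 and ∛215, so [L:Q] ≤ 2·3 = 6. Therefore [Q(√193, ∛215) : Q] = 6.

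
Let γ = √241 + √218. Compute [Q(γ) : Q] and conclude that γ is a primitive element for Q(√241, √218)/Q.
[Q(γ) : Q] = 4 (equivalently, Q(γ) = Q(√241, √218))

Obviously Q(γ) ⊆ Q(√241, √218), and [Q(√241, √218):Q] = 4 (since 241, 218 are distinct squarefree integers > 1 with 52538 not a perfect square). To show equality we compute the minimal polynomial of γ. From γ = √241 + √218: γ^2 = 241 + 2√(52538) + 218 = 459 + 2√(52538), so γ^2 - 459 = 2√(52538); squaring, (γ^2 - 459)^2 = 4·52538, i.e. γ^4 - 918γ^2 + 210681 - 210152 = 0, i.e. γ^4 - 918γ^2 + 529 = 0. So γ is a root of x^4 - 918x^2 + 529. This polynomial is irreducible over Q: it has no rational root (each ±√241 ± √218 is irrational), and any factorization into two quadratics over Q would force √(52538) ∈ Q (pairing opposite roots) or √241, √218 ∈ Q (other pairings), all impossible. Hence [Q(γ):Q] = 4 = [Q(√241, √218):Q], so Q(γ) = Q(√241, √218).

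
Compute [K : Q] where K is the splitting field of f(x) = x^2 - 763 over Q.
[K : Q] = 2

f(x) = x^2 - 763 factors as (x - √763)(x + √763). The splitting field is K = Q(√763). Since 763 is squarefree and > 1, it is not a perfect square, so x^2 - 763 is irreducible over Q and [Q(√763) : Q] = 2. Hence [K : Q] = 2.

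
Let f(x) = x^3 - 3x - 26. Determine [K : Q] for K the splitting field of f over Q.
[K : Q] = 6

By the rational root test, any rational root of the monic integer polynomial f(x) = x^3 - 3x - 26 must be an integer dividing the constant term -26, i.e. one of ±{1, 2, 13, 26}. Evaluating: f(1) = -28, f(-1) = -24, f(2) = -24, f(-2) = -28, f(13) = 2132, f(-13) = -2184, f(26) = 17472, f(-26) = -17524; none is 0, so f has no rational root and is therefore irreducible over Q (a cubic with no linear factor over a field is irreducible). For an irreducible cubic, the Galois group is A_3 or S_3 according as the discriminant disc(f) = -4a^3 - 27b^2 = -4·(-3)^3 - 27·(-26)^2 = -18144 is or is not a square in Q. Here disc(f) = -18144 is not a perfect square in Q, so the Galois group of f over Q is not contained in A_3 and must be all of S_3. The splitting field has degree |S_3| = 6 over Q, so [K : Q] = 6.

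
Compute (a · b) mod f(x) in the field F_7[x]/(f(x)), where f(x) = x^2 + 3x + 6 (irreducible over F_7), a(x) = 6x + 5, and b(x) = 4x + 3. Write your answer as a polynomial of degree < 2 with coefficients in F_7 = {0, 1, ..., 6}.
a · b ≡ x + 4 (mod f(x))

Multiply in F_7[x]: a(x)·b(x) = (6x + 5)·(4x + 3) = 3x^2 + 3x + 1. This has degree ≥ 2, so divide by f(x) over F_7: 3x^2 + 3x + 1 = (3)·(x^2 + 3x + 6) + (x + 4). Hence a·b ≡ x + 4 (mod f). (F_7[x]/(f) is a field with 7^2 = 49 elements since f is irreducible of degree 2.)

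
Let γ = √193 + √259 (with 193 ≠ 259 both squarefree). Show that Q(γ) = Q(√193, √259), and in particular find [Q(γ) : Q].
[Q(γ) : Q] = 4 (equivalently, Q(γ) = Q(√193, √259))

Obviously Q(γ) ⊆ Q(√193, √259), and [Q(√193, √259):Q] = 4 (since 193, 259 are distinct squarefree integers > 1 with 49987 not a perfect square). To show equality we compute the minimal polynomial of γ. From γ = √193 + √259: γ^2 = 193 + 2√(49987) + 259 = 452 + 2√(49987), so γ^2 - 452 = 2√(49987); squaring, (γ^2 - 452)^2 = 4·49987, i.e. γ^4 - 904γ^2 + 204304 - 199948 = 0, i.e. γ^4 - 904γ^2 + 4356 = 0. So γ is a root of x^4 - 904x^2 + 4356. This polynomial is irreducible over Q: it has no rational root (each ±√193 ± √259 is irrational), and any factorization into two quadratics over Q would force √(49987) ∈ Q (pairing opposite roots) or √193, √259 ∈ Q (other pairings), all impossible. Hence [Q(γ):Q] = 4 = [Q(√193, √259):Q], so Q(γ) = Q(√193, √259).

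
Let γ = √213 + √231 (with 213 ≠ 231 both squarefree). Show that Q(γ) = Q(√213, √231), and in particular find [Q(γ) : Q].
[Q(γ) : Q] = 4 (equivalently, Q(γ) = Q(√213, √231))

Obviously Q(γ) ⊆ Q(√213, √231), and [Q(√213, √231):Q] = 4 (since 213, 231 are distinct squarefree integers > 1 with 49203 not a perfect square). To show equality we compute the minimal polynomial of γ. From γ = √213 + √231: γ^2 = 213 + 2√(49203) + 231 = 444 + 2√(49203), so γ^2 - 444 = 2√(49203); squaring, (γ^2 - 444)^2 = 4·49203, i.e. γ^4 - 888γ^2 + 197136 - 196812 = 0, i.e. γ^4 - 888γ^2 + 324 = 0. So γ is a root of x^4 - 888x^2 + 324. This polynomial is irreducible over Q: it has no rational root (each ±√213 ± √231 is irrational), and any factorization into two quadratics over Q would force √(49203) ∈ Q (pairing opposite roots) or √213, √231 ∈ Q (other pairings), all impossible. Hence [Q(γ):Q] = 4 = [Q(√213, √231):Q], so Q(γ) = Q(√213, √231).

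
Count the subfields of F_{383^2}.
F_{383^2} has 2 subfields

The subfields of F_{p^n} are exactly the fields F_{p^d} for d | n (each is the fixed field of the unique index-d subgroup of Gal(F_{p^n}/F_p) ≅ Z/nZ). The divisors of n = 2 are {1, 2}, giving 2 subfields: F_{383^1}, F_{383^2}.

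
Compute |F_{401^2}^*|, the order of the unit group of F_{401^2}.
|F_{401^2}^*| = 160800

F_{401^2} has 401^2 = 160801 elements; its multiplicative group consists of all nonzero elements, so |F_{401^2}^*| = 160801 - 1 = 160800. (It is cyclic since any finite subgroup of the multiplicative group of a field is cyclic.)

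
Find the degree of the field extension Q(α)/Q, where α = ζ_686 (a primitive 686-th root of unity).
[Q(α):Q] = 294

The minimal polynomial of ζ_686 over Q is the 686-th cyclotomic polynomial Φ_686(x), which is irreducible over Q and has degree φ(686) = 294. Hence [Q(α):Q] = φ(686) = 294.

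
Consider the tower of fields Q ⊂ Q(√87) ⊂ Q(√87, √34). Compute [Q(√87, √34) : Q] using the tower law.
[Q(√87, √34) : Q] = 4

[Q(√87):Q] = 2 (min poly x^2 - 87, irreducible since 87 is squarefree > 1). For the top step, suppose √34 ∈ Q(√87), say √34 = c + d√87 with c, d ∈ Q. Squaring: 34 = c^2 + 87d^2 + 2cd√87. Since √87 ∉ Q this forces 2cd = 0. If d = 0 then √34 = c ∈ Q, contradicting 34 squarefree > 1. If c = 0 then 34 = 87d^2, so 87·34 = (87d)^2 is a perfect square in Q — but 87·34 = 2958 is not a perfect square (since 87 and 34 are distinct squarefree integers). Contradiction. Hence √34 ∉ Q(√87), so x^2 - 34 stays irreducible over Q(√87) and [Q(√87, √34) : Q(√87)] = 2. By the tower law, [Q(√87, √34) : Q] = 2 · 2 = 4.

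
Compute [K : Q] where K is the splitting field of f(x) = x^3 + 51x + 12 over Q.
[K : Q] = 6

By the rational root test, any rational root of the monic integer polynomial f(x) = x^3 + 51x + 12 must be an integer dividing the constant term 12, i.e. one of ±{1, 2, 3, 4, 6, 12}. Evaluating: f(1) = 64, f(-1) = -40, f(2) = 122, f(-2) = -98, f(3) = 192, f(-3) = -168, f(4) = 280, f(-4) = -256, f(6) = 534, f(-6) = -510, f(12) = 2352, f(-12) = -2328; none is 0, so f has no rational root and is therefore irreducible over Q (a cubic with no linear factor over a field is irreducible). For an irreducible cubic, the Galois group is A_3 or S_3 according as the discriminant disc(f) = -4a^3 - 27b^2 = -4·(51)^3 - 27·(12)^2 = -534492 is or is not a square in Q. Here disc(f) = -534492 is not a perfect square in Q, so the Galois group of f over Q is not contained in A_3 and must be all of S_3. The splitting field has degree |S_3| = 6 over Q, so [K : Q] = 6.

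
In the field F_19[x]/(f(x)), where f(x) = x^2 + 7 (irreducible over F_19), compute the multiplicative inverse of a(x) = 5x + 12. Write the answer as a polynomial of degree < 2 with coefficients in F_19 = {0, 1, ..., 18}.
a(x)^(-1) ≡ 6x + 16 (mod f(x))

Since f is irreducible over F_19, F_19[x]/(f) is a field and a(x) ≠ 0 has an inverse. Apply the extended Euclidean algorithm to f(x) and a(x) in F_19[x]: f(x) = (4x + 17)·a(x) + (12). The last nonzero remainder is the constant 12 = gcd(f, a) in F_19. Back-substituting through the division chain expresses 12 = s(x)·a(x) + t(x)·f(x) with s(x) ≡ 15x + 2 (mod f), so (15x + 2)·a(x) ≡ 12 (mod f). Multiplying by 12^(-1) ≡ 8 in F_19 gives a(x)^(-1) ≡ 8·(15x + 2) ≡ 6x + 16 (mod f). Check: (5x + 12)·(6x + 16) = 11x^2 + 2 ≡ 1 (mod x^2 + 7).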